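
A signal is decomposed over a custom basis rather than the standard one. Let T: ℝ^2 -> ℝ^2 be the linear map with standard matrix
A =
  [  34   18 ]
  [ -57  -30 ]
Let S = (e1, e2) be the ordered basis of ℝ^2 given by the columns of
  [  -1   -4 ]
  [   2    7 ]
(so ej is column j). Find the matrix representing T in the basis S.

Let P have columns e1, e2. Then [T]_S = P^(-1) A P.
Here det P = 1, so P^(-1) is integer; computing A P first and then P^(-1)(A P) gives [[2, 2], [-1, 2]].

[[2, 2], [-1, 2]]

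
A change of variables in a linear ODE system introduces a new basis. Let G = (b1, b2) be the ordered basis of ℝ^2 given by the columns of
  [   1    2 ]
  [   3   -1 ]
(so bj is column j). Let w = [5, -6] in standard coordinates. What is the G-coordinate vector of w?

[w]_G is the unique c with M c = w, where M has columns b1, b2.
System: c_1 + 2c_2 = 5, 3c_1 - c_2 = -6; solving gives c_1 = -1, c_2 = 3.
Check: -b1 + 3b2 = [5, -6].

[-1, 3]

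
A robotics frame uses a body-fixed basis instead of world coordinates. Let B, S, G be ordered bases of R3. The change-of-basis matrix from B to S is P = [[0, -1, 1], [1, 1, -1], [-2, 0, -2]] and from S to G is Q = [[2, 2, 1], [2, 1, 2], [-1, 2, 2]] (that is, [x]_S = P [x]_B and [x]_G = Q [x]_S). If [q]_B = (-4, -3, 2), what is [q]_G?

(-4, 9, -15)

First [q]_S = P [q]_B = (5, -9, 4).
Then [q]_G = Q [q]_S = (-4, 9, -15).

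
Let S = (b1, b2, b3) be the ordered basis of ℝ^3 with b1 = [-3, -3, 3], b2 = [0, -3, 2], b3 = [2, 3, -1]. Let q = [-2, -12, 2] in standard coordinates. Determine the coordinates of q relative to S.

We seek scalars with c_1 b1 + ... + c_3 b3 = q; equivalently solve M c = q where the columns of M are b1, ..., b3.
Gaussian elimination on [M | q] yields c = (-2, 2, -4).
Check: -2b1 + 2b2 - 4b3 = [-2, -12, 2].

[-2, 2, -4]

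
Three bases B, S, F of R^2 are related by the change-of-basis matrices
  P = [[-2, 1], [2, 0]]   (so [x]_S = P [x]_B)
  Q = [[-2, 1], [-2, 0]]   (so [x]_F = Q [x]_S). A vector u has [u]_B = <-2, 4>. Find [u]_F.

<-20, -16>

First [u]_S = P [u]_B = <8, -4>.
Then [u]_F = Q [u]_S = <-20, -16>.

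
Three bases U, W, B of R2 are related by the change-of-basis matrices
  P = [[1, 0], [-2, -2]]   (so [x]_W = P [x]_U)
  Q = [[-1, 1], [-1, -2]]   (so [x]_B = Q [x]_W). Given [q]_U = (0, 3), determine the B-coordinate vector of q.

Composing the changes, [q]_B = Q P [q]_U.
Q P = [[-3, -2], [3, 4]]; applying this to (0, 3) gives (-6, 12).

(-6, 12)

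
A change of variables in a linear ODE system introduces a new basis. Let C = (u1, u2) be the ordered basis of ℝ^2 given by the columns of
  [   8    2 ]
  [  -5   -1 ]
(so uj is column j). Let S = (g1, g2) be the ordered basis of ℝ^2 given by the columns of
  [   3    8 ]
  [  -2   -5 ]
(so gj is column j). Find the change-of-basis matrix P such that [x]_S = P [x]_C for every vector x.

Take x = uj: its C-coordinates are the j-th standard unit vector, so P e_j — column j of P — equals [uj]_S.
u1 = 0·g1 + g2, giving column 1 = (0, 1); repeating for each j gives P = [[0, -2], [1, 1]].

[[0, -2], [1, 1]]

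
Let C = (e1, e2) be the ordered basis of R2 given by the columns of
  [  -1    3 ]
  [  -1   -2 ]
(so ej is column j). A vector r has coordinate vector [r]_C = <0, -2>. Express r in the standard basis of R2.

<-6, 4>

r = M [r]_C, where M has columns e1, e2.
Carrying out the matrix-vector product, r = <-6, 4>.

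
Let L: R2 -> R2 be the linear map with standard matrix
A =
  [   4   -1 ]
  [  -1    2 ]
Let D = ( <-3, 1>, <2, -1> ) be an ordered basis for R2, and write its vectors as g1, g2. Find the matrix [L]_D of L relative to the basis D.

[[3, -1], [-2, 3]]

Let P have columns g1, g2. Then [L]_D = P^(-1) A P.
Here det P = 1, so P^(-1) is integer; computing A P first and then P^(-1)(A P) gives [[3, -1], [-2, 3]].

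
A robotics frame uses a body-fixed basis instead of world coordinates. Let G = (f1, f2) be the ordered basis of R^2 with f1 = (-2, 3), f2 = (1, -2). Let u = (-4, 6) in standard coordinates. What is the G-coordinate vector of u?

We seek scalars with c_1 f1 + c_2 f2 = u; equivalently solve M c = u where the columns of M are f1, f2.
System: -2c_1 + c_2 = -4, 3c_1 - 2c_2 = 6; solving gives c_1 = 2, c_2 = 0.
Check: 2f1 + 0·f2 = (-4, 6).

(2, 0)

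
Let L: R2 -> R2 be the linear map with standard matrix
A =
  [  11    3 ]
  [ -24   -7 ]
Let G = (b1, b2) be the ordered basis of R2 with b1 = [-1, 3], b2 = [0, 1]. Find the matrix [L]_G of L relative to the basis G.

The j-th column of [L]_G is [L(bj)]_G.
L(b1) = A b1 = [-2, 3] = 2b1 - 3b2, so column 1 is [2, -3].
Repeating for b2 and assembling the columns gives [[2, -3], [-3, 2]].

[[2, -3], [-3, 2]]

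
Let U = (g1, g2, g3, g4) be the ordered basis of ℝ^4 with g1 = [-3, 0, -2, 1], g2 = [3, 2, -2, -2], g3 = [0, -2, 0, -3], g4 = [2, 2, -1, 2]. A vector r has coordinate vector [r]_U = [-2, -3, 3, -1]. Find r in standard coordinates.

[-5, -14, 11, -7]

By definition r = -2g1 - 3g2 + 3g3 - g4.
Summing componentwise gives [-5, -14, 11, -7].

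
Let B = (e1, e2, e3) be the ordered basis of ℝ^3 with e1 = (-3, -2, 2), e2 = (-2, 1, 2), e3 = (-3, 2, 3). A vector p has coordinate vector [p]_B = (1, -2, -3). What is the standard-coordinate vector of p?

(10, -10, -11)

By definition p = e1 - 2e2 - 3e3.
Summing componentwise gives (10, -10, -11).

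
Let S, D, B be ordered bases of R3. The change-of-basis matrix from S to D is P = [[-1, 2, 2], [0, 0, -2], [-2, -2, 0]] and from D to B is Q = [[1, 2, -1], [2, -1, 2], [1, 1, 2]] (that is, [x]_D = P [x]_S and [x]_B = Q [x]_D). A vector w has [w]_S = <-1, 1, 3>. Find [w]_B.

<-3, 24, 3>

First [w]_D = P [w]_S = <9, -6, 0>.
Then [w]_B = Q [w]_D = <-3, 24, 3>.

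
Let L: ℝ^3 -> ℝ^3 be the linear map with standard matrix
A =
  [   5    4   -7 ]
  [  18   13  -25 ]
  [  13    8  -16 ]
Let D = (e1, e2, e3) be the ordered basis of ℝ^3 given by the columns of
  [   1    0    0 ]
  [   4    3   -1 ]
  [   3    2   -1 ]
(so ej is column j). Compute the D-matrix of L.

[[0, -2, 3], [-2, -1, 1], [-1, 0, 3]]

The j-th column of [L]_D is [L(ej)]_D.
L(e1) = A e1 = [0, -5, -3] = 0·e1 - 2e2 - e3, so column 1 is [0, -2, -1].
Repeating for e2, e3 and assembling the columns gives [[0, -2, 3], [-2, -1, 1], [-1, 0, 3]].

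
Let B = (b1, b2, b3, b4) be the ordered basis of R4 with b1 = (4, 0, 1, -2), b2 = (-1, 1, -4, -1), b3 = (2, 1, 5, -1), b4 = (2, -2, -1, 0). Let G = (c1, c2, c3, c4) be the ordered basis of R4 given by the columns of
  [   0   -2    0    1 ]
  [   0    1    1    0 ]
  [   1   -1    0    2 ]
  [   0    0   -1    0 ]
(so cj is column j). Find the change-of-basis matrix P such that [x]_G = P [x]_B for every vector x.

Column j of P is [bj]_G, since P maps B-coordinates to G-coordinates.
Expressing b1 in G: b1 = -c1 - 2c2 + 2c3 + 0·c4, so column 1 of P is (-1, -2, 2, 0).
Doing the same for each bj gives P = [[-1, -2, 1, 1], [-2, 0, 0, -2], [2, 1, 1, 0], [0, -1, 2, -2]].

[[-1, -2, 1, 1], [-2, 0, 0, -2], [2, 1, 1, 0], [0, -1, 2, -2]]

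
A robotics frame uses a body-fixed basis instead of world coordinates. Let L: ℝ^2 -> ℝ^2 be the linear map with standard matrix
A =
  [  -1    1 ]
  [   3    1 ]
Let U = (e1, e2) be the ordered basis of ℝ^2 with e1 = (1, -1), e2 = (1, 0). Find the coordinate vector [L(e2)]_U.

Column 2 of [L]_U is the U-coordinate vector of L(e2).
In standard coordinates L(e2) = A e2 = (-1, 3).
Converting to U: (-1, 3) = -3e1 + 2e2, so the coordinate vector is (-3, 2).

(-3, 2)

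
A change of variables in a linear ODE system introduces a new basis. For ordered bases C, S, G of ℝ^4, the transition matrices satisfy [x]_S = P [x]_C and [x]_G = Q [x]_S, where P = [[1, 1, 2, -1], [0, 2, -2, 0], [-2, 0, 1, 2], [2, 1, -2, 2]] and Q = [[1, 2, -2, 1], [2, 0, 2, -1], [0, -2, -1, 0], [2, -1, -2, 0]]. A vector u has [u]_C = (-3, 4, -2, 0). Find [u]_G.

(15, 0, -28, -26)

Apply P to get S-coordinates (-3, 12, 4, 2), then Q to get G-coordinates.
The result is [u]_G = (15, 0, -28, -26).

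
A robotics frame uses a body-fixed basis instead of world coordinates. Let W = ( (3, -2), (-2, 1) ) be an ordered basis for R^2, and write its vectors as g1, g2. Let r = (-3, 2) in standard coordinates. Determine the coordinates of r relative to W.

We seek scalars with c_1 g1 + c_2 g2 = r; equivalently solve M c = r where the columns of M are g1, g2.
System: 3c_1 - 2c_2 = -3, -2c_1 + c_2 = 2; solving gives c_1 = -1, c_2 = 0.
Check: -g1 + 0·g2 = (-3, 2).

(-1, 0)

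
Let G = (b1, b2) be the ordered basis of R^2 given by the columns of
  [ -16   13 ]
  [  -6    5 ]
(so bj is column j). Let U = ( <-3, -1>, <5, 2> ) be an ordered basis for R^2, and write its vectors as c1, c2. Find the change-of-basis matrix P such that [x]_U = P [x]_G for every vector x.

Take x = bj: its G-coordinates are the j-th standard unit vector, so P e_j — column j of P — equals [bj]_U.
b1 = 2c1 - 2c2, giving column 1 = <2, -2>; repeating for each j gives P = [[2, -1], [-2, 2]].

[[2, -1], [-2, 2]]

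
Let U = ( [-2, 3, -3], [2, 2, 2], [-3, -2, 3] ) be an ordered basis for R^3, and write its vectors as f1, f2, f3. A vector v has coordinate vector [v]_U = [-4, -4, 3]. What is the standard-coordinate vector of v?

[-9, -26, 13]

The coordinates say v = -4f1 - 4f2 + 3f3; adding the scaled basis vectors gives [-9, -26, 13].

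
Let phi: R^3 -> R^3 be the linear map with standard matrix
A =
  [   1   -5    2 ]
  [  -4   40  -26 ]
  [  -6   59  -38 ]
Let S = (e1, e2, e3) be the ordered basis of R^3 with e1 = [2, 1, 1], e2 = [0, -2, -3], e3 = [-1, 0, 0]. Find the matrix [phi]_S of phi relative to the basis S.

The j-th column of [phi]_S is [phi(ej)]_S.
phi(e1) = A e1 = [-1, 6, 9] = 0·e1 - 3e2 + e3, so column 1 is [0, -3, 1].
Repeating for e2, e3 and assembling the columns gives [[0, 2, 0], [-3, 2, -2], [1, 0, 1]].

[[0, 2, 0], [-3, 2, -2], [1, 0, 1]]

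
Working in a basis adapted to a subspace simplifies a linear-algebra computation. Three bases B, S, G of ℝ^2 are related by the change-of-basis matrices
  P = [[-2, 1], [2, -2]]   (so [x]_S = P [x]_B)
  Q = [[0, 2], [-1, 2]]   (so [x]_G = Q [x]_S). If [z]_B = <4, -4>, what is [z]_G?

Apply P to get S-coordinates <-12, 16>, then Q to get G-coordinates.
The result is [z]_G = <32, 44>.

<32, 44>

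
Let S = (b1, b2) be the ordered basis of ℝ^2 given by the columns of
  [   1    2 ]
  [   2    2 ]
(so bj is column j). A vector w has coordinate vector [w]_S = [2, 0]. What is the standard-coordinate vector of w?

[2, 4]

The coordinates say w = 2b1 + 0·b2; adding the scaled basis vectors gives [2, 4].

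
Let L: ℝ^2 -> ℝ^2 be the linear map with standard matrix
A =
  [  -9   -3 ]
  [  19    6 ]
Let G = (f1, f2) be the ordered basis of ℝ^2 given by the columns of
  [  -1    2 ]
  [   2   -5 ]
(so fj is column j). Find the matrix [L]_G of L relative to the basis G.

The j-th column of [L]_G is [L(fj)]_G.
L(f1) = A f1 = (3, -7) = -f1 + f2, so column 1 is (-1, 1).
Repeating for f2 and assembling the columns gives [[-1, -1], [1, -2]].

[[-1, -1], [1, -2]]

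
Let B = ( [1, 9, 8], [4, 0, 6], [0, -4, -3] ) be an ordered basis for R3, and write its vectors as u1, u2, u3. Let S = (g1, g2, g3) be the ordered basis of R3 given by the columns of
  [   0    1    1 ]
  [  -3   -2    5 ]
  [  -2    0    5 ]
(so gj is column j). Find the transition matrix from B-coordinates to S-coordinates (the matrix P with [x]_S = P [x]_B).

[[1, 2, -1], [-1, 2, 1], [2, 2, -1]]

Let M have columns uj and N have columns gj. Then for every x, N [x]_S = x = M [x]_B, so P = N^(-1) M.
Since det N = 1, N^(-1) has integer entries; multiplying gives P = [[1, 2, -1], [-1, 2, 1], [2, 2, -1]].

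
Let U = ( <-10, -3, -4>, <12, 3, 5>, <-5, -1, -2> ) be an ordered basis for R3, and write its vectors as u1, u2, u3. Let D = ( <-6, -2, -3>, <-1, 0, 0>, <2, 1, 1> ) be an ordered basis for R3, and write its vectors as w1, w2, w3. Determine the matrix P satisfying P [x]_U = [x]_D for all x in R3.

[[1, -2, 1], [2, -2, 1], [-1, -1, 1]]

Column j of P is [uj]_D, since P maps U-coordinates to D-coordinates.
Expressing u1 in D: u1 = w1 + 2w2 - w3, so column 1 of P is <1, 2, -1>.
Doing the same for each uj gives P = [[1, -2, 1], [2, -2, 1], [-1, -1, 1]].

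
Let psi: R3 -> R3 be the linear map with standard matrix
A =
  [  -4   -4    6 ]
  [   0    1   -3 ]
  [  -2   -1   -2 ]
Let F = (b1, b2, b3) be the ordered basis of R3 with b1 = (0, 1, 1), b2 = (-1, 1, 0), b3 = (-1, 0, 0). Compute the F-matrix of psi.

Let P have columns b1, ..., b3. Then [psi]_F = P^(-1) A P.
Here det P = 1, so P^(-1) is integer; computing A P first and then P^(-1)(A P) gives [[-3, 1, 2], [1, 0, -2], [-3, 0, -2]].

[[-3, 1, 2], [1, 0, -2], [-3, 0, -2]]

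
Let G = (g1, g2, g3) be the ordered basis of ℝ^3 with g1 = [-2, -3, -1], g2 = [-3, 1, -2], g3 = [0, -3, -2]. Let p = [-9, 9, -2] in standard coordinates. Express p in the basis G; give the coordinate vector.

[p]_G is the unique c with M c = p, where M has columns g1, ..., g3.
Solving this 3x3 system gives c = (0, 3, -2).
Check: 0·g1 + 3g2 - 2g3 = [-9, 9, -2].

[0, 3, -2]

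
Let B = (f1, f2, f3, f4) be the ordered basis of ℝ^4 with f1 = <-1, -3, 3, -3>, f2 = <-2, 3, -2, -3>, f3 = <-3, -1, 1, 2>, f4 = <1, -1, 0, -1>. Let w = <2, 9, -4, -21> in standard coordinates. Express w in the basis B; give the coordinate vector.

<2, 3, -4, -2>

We seek scalars with c_1 f1 + ... + c_4 f4 = w; equivalently solve M c = w where the columns of M are f1, ..., f4.
Gaussian elimination on [M | w] yields c = (2, 3, -4, -2).
Check: 2f1 + 3f2 - 4f3 - 2f4 = <2, 9, -4, -21>.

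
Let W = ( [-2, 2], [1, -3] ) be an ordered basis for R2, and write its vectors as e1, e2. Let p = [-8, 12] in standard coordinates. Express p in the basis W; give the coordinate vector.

[3, -2]

[p]_W is the unique c with M c = p, where M has columns e1, e2.
System: -2c_1 + c_2 = -8, 2c_1 - 3c_2 = 12; solving gives c_1 = 3, c_2 = -2.
Check: 3e1 - 2e2 = [-8, 12].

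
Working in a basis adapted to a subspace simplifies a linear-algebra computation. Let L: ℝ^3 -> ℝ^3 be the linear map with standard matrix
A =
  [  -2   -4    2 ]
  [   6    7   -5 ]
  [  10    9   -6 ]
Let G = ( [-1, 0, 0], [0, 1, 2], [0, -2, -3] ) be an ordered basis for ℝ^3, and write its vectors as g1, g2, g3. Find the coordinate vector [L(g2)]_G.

Compute L(g2) = A g2 = [0, -3, -3] in standard coordinates.
Then write this in G-coordinates: solve for y in y_1 g1 + ... + y_3 g3 = [0, -3, -3].
This gives y = [0, 3, 3], which is column 2 of [L]_G.

[0, 3, 3]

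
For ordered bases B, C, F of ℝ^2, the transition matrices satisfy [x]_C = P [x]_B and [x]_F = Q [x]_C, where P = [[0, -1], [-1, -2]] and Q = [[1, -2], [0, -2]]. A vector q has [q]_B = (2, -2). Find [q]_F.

(-2, -4)

Composing the changes, [q]_F = Q P [q]_B.
Q P = [[2, 3], [2, 4]]; applying this to (2, -2) gives (-2, -4).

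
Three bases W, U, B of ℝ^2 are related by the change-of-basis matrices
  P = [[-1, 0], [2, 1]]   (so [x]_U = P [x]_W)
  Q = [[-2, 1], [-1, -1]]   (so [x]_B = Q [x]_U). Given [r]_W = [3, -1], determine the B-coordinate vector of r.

[11, -2]

Apply P to get U-coordinates [-3, 5], then Q to get B-coordinates.
The result is [r]_B = [11, -2].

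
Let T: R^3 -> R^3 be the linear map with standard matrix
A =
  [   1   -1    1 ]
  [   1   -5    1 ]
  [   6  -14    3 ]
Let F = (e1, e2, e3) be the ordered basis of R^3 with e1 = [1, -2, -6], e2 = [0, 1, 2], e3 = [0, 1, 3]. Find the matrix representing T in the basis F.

Let P have columns e1, ..., e3. Then [T]_F = P^(-1) A P.
Here det P = 1, so P^(-1) is integer; computing A P first and then P^(-1)(A P) gives [[-3, 1, 2], [-1, -1, -1], [0, 0, 3]].

[[-3, 1, 2], [-1, -1, -1], [0, 0, 3]]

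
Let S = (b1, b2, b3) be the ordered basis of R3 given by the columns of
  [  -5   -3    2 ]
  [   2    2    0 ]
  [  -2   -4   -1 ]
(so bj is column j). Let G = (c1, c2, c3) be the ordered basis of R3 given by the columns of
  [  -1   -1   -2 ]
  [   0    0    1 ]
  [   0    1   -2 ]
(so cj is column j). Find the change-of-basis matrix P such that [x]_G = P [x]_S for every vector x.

[[-1, -1, -1], [2, 0, -1], [2, 2, 0]]

Let M have columns bj and N have columns cj. Then for every x, N [x]_G = x = M [x]_S, so P = N^(-1) M.
Since det N = 1, N^(-1) has integer entries; multiplying gives P = [[-1, -1, -1], [2, 0, -1], [2, 2, 0]].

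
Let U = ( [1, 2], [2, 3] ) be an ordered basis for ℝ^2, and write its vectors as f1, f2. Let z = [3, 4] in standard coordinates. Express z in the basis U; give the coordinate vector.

Write z = c_1 f1 + c_2 f2 and solve for the c_i.
System: c_1 + 2c_2 = 3, 2c_1 + 3c_2 = 4; solving gives c_1 = -1, c_2 = 2.
Check: -f1 + 2f2 = [3, 4].

[-1, 2]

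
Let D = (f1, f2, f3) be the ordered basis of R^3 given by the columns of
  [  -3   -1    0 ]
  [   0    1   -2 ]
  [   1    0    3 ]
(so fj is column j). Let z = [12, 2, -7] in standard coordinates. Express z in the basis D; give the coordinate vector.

[-4, 0, -1]

We seek scalars with c_1 f1 + ... + c_3 f3 = z; equivalently solve M c = z where the columns of M are f1, ..., f3.
Row-reducing the augmented matrix [M | z] gives c = (-4, 0, -1).
Check: -4f1 + 0·f2 - f3 = [12, 2, -7].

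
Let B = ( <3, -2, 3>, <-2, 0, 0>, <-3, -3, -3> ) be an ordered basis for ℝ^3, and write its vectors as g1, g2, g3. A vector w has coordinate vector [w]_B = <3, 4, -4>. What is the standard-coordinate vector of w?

w = M [w]_B, where M has columns g1, ..., g3.
Carrying out the matrix-vector product, w = <13, 6, 21>.

<13, 6, 21>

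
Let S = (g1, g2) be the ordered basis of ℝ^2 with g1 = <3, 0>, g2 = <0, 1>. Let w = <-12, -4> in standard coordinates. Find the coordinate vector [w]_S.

<-4, -4>

Write w = c_1 g1 + c_2 g2 and solve for the c_i.
System: 3c_1 + 0c_2 = -12, 0c_1 + c_2 = -4; solving gives c_1 = -4, c_2 = -4.
Check: -4g1 - 4g2 = <-12, -4>.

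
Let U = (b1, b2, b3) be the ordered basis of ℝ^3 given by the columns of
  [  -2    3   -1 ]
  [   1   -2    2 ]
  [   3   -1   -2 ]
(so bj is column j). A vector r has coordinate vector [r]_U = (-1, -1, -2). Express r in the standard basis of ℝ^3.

(1, -3, 2)

The coordinates say r = -b1 - b2 - 2b3; adding the scaled basis vectors gives (1, -3, 2).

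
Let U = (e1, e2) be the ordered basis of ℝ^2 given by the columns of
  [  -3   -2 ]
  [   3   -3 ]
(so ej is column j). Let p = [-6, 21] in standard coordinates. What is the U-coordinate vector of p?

[4, -3]

We seek scalars with c_1 e1 + c_2 e2 = p; equivalently solve M c = p where the columns of M are e1, e2.
System: -3c_1 - 2c_2 = -6, 3c_1 - 3c_2 = 21; solving gives c_1 = 4, c_2 = -3.
Check: 4e1 - 3e2 = [-6, 21].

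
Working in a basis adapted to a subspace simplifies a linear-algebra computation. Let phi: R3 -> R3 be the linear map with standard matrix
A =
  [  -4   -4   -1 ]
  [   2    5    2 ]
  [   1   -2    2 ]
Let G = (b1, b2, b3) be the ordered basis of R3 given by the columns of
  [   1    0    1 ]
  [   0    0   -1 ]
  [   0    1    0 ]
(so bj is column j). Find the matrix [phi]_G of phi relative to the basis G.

[[-2, 1, -3], [1, 2, 3], [-2, -2, 3]]

The j-th column of [phi]_G is [phi(bj)]_G.
phi(b1) = A b1 = [-4, 2, 1] = -2b1 + b2 - 2b3, so column 1 is [-2, 1, -2].
Repeating for b2, b3 and assembling the columns gives [[-2, 1, -3], [1, 2, 3], [-2, -2, 3]].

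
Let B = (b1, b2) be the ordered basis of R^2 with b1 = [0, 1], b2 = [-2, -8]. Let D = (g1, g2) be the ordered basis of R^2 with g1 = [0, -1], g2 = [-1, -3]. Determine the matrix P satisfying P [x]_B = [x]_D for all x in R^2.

[[-1, 2], [0, 2]]

Column j of P is [bj]_D, since P maps B-coordinates to D-coordinates.
Expressing b1 in D: b1 = -g1 + 0·g2, so column 1 of P is [-1, 0].
Doing the same for each bj gives P = [[-1, 2], [0, 2]].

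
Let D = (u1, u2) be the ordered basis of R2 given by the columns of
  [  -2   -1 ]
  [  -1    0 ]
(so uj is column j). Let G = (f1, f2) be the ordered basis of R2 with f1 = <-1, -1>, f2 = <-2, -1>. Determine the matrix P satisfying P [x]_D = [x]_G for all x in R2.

[[0, -1], [1, 1]]

Column j of P is [uj]_G, since P maps D-coordinates to G-coordinates.
Expressing u1 in G: u1 = 0·f1 + f2, so column 1 of P is <0, 1>.
Doing the same for each uj gives P = [[0, -1], [1, 1]].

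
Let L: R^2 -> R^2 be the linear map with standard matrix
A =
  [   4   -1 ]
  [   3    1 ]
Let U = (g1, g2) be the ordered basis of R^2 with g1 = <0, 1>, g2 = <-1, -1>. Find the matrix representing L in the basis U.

[[2, -1], [1, 3]]

The j-th column of [L]_U is [L(gj)]_U.
L(g1) = A g1 = <-1, 1> = 2g1 + g2, so column 1 is <2, 1>.
Repeating for g2 and assembling the columns gives [[2, -1], [1, 3]].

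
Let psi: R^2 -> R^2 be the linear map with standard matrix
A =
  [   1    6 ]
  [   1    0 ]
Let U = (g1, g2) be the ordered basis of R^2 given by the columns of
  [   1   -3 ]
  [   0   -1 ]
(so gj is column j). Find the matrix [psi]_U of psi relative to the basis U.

Let P have columns g1, g2. Then [psi]_U = P^(-1) A P.
Here det P = -1, so P^(-1) is integer; computing A P first and then P^(-1)(A P) gives [[-2, 0], [-1, 3]].

[[-2, 0], [-1, 3]]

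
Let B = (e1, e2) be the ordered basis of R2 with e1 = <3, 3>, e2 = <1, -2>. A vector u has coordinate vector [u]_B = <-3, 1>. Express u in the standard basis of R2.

u = M [u]_B, where M has columns e1, e2.
Carrying out the matrix-vector product, u = <-8, -11>.

<-8, -11>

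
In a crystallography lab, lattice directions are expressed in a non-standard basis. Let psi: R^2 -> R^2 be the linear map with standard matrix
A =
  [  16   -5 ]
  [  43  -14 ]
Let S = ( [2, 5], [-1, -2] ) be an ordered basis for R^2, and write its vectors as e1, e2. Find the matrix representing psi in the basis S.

With P the matrix whose columns are e1, e2, [psi]_S = P^(-1) A P.
Column by column: psi(e1) = A e1 = [7, 16]; its S-coordinates [2, -3] give column 1.
Continuing for each basis vector yields [psi]_S = [[2, -3], [-3, 0]].

[[2, -3], [-3, 0]]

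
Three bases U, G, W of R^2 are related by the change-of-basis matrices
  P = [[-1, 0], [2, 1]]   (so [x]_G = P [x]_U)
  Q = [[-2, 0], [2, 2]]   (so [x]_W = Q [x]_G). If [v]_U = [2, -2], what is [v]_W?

Composing the changes, [v]_W = Q P [v]_U.
Q P = [[2, 0], [2, 2]]; applying this to [2, -2] gives [4, 0].

[4, 0]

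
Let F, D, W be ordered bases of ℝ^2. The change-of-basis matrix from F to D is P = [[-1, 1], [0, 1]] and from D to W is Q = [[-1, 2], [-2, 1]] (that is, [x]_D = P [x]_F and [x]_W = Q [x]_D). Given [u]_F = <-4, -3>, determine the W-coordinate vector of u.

Apply P to get D-coordinates <1, -3>, then Q to get W-coordinates.
The result is [u]_W = <-7, -5>.

<-7, -5>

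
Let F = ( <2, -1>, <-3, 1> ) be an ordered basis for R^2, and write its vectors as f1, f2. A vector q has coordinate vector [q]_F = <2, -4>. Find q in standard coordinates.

The coordinates say q = 2f1 - 4f2; adding the scaled basis vectors gives <16, -6>.

<16, -6>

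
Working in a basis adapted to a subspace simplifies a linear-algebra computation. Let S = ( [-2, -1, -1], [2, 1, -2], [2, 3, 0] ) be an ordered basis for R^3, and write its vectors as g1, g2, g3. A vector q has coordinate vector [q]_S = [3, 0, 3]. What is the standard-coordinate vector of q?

The coordinates say q = 3g1 + 0·g2 + 3g3; adding the scaled basis vectors gives [0, 6, -3].

[0, 6, -3]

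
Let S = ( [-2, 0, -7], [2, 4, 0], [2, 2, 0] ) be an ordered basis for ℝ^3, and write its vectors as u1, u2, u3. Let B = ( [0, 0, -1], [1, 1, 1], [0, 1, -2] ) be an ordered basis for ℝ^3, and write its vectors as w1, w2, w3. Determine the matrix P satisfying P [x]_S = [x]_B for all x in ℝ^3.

Let M have columns uj and N have columns wj. Then for every x, N [x]_B = x = M [x]_S, so P = N^(-1) M.
Since det N = -1, N^(-1) has integer entries; multiplying gives P = [[1, -2, 2], [-2, 2, 2], [2, 2, 0]].

[[1, -2, 2], [-2, 2, 2], [2, 2, 0]]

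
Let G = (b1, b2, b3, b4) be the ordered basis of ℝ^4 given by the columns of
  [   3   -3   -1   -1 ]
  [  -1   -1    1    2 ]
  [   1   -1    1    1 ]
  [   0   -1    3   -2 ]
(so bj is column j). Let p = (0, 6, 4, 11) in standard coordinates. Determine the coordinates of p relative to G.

[p]_G is the unique c with M c = p, where M has columns b1, ..., b4.
Solving this 4x4 system gives c = (-1, -2, 3, 0).
Check: -b1 - 2b2 + 3b3 + 0·b4 = (0, 6, 4, 11).

(-1, -2, 3, 0)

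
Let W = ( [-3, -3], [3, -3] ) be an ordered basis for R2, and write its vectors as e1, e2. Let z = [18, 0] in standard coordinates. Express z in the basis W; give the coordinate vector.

[z]_W is the unique c with M c = z, where M has columns e1, e2.
System: -3c_1 + 3c_2 = 18, -3c_1 - 3c_2 = 0; solving gives c_1 = -3, c_2 = 3.
Check: -3e1 + 3e2 = [18, 0].

[-3, 3]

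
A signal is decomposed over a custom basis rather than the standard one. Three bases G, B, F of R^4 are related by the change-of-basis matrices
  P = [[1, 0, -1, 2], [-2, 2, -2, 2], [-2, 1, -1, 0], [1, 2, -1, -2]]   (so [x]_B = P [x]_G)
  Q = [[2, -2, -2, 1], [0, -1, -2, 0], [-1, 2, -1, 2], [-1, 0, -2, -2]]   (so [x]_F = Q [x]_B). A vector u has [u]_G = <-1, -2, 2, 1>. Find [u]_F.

<1, 8, -23, 23>

Apply P to get B-coordinates <-1, -4, -2, -9>, then Q to get F-coordinates.
The result is [u]_F = <1, 8, -23, 23>.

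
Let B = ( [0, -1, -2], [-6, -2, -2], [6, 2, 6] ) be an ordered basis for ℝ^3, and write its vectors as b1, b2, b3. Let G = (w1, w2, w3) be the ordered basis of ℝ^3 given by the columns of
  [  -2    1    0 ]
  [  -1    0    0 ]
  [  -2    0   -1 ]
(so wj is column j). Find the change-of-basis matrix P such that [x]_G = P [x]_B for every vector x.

[[1, 2, -2], [2, -2, 2], [0, -2, -2]]

Take x = bj: its B-coordinates are the j-th standard unit vector, so P e_j — column j of P — equals [bj]_G.
b1 = w1 + 2w2 + 0·w3, giving column 1 = [1, 2, 0]; repeating for each j gives P = [[1, 2, -2], [2, -2, 2], [0, -2, -2]].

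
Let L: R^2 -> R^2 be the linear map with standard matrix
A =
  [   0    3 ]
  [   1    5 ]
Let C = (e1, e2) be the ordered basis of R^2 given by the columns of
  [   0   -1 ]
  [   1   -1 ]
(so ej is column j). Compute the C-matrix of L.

[[2, -3], [-3, 3]]

Let P have columns e1, e2. Then [L]_C = P^(-1) A P.
Here det P = 1, so P^(-1) is integer; computing A P first and then P^(-1)(A P) gives [[2, -3], [-3, 3]].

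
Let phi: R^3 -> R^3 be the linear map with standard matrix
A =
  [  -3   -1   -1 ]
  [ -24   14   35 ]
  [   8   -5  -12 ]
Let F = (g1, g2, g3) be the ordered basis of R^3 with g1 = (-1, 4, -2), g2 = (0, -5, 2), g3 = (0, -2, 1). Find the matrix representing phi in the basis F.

[[-1, -3, -1], [-2, -2, -3], [-2, -1, 2]]

The j-th column of [phi]_F is [phi(gj)]_F.
phi(g1) = A g1 = (1, 10, -4) = -g1 - 2g2 - 2g3, so column 1 is (-1, -2, -2).
Repeating for g2, g3 and assembling the columns gives [[-1, -3, -1], [-2, -2, -3], [-2, -1, 2]].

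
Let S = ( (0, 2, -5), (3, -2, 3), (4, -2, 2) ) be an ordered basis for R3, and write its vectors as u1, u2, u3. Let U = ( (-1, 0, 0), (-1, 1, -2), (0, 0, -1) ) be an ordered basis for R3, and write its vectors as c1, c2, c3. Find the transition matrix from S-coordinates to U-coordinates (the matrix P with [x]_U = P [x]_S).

[[-2, -1, -2], [2, -2, -2], [1, 1, 2]]

Let M have columns uj and N have columns cj. Then for every x, N [x]_U = x = M [x]_S, so P = N^(-1) M.
Since det N = 1, N^(-1) has integer entries; multiplying gives P = [[-2, -1, -2], [2, -2, -2], [1, 1, 2]].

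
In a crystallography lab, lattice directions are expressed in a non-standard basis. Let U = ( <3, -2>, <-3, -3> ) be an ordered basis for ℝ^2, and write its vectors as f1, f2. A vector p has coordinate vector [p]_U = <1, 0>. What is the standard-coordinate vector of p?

The coordinates say p = f1 + 0·f2; adding the scaled basis vectors gives <3, -2>.

<3, -2>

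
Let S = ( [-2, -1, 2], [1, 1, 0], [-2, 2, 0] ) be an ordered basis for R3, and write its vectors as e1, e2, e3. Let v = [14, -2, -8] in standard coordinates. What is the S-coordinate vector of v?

Write v = c_1 e1 + ... + c_3 e3 and solve for the c_i.
Solving this 3x3 system gives c = (-4, 0, -3).
Check: -4e1 + 0·e2 - 3e3 = [14, -2, -8].

[-4, 0, -3]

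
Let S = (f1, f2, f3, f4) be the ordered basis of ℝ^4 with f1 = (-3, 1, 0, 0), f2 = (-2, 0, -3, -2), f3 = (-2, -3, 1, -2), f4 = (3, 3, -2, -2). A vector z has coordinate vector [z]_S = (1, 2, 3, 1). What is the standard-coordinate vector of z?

(-10, -5, -5, -12)

By definition z = f1 + 2f2 + 3f3 + f4.
Summing componentwise gives (-10, -5, -5, -12).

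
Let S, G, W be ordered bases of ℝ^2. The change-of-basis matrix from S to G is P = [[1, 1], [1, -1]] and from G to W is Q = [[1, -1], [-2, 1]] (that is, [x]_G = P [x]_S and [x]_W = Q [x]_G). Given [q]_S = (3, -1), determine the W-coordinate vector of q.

First [q]_G = P [q]_S = (2, 4).
Then [q]_W = Q [q]_G = (-2, 0).

(-2, 0)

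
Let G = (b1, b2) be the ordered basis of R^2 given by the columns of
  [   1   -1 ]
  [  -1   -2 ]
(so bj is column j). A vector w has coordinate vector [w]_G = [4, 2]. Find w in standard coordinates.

By definition w = 4b1 + 2b2.
Summing componentwise gives [2, -8].

[2, -8]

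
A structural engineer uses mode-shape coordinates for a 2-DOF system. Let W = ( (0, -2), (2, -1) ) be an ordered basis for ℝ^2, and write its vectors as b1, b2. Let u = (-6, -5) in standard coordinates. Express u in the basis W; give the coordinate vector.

(4, -3)

[u]_W is the unique c with M c = u, where M has columns b1, b2.
System: 0c_1 + 2c_2 = -6, -2c_1 - c_2 = -5; solving gives c_1 = 4, c_2 = -3.
Check: 4b1 - 3b2 = (-6, -5).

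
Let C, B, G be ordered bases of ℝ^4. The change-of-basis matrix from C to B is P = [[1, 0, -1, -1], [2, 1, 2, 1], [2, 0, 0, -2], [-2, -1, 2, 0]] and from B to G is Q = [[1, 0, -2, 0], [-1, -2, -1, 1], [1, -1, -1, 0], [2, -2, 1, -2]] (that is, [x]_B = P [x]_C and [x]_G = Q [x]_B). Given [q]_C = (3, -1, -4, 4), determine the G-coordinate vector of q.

Apply P to get B-coordinates (3, 1, -2, -13), then Q to get G-coordinates.
The result is [q]_G = (7, -16, 4, 28).

(7, -16, 4, 28)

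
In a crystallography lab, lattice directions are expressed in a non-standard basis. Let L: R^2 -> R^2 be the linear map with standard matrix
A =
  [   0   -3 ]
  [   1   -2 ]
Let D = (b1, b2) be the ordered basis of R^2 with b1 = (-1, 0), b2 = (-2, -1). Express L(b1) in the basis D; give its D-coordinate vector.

(-2, 1)

Compute L(b1) = A b1 = (0, -1) in standard coordinates.
Then write this in D-coordinates: solve for y in y_1 b1 + y_2 b2 = (0, -1).
This gives y = (-2, 1), which is column 1 of [L]_D.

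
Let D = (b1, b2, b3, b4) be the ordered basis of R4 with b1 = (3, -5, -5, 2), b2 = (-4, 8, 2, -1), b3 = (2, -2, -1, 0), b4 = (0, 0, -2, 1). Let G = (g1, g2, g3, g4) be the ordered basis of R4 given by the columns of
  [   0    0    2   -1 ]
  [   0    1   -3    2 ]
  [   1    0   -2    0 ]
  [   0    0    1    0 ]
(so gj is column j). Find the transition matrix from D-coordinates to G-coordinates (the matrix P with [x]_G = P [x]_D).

[[-1, 0, -1, 0], [-1, 1, 2, -1], [2, -1, 0, 1], [1, 2, -2, 2]]

Column j of P is [bj]_G, since P maps D-coordinates to G-coordinates.
Expressing b1 in G: b1 = -g1 - g2 + 2g3 + g4, so column 1 of P is (-1, -1, 2, 1).
Doing the same for each bj gives P = [[-1, 0, -1, 0], [-1, 1, 2, -1], [2, -1, 0, 1], [1, 2, -2, 2]].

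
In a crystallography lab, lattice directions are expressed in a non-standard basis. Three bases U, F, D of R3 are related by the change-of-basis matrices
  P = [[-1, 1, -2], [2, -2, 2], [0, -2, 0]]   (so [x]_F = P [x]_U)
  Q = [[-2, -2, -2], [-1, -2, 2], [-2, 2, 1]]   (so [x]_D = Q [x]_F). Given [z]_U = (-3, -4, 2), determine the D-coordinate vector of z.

(-18, 9, 30)

First [z]_F = P [z]_U = (-5, 6, 8).
Then [z]_D = Q [z]_F = (-18, 9, 30).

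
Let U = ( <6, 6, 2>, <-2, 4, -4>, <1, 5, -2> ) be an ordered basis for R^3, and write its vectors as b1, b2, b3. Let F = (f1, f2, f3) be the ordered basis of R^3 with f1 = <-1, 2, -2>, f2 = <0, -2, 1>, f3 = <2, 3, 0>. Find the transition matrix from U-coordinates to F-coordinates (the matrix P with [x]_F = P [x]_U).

Column j of P is [bj]_F, since P maps U-coordinates to F-coordinates.
Expressing b1 in F: b1 = -2f1 - 2f2 + 2f3, so column 1 of P is <-2, -2, 2>.
Doing the same for each bj gives P = [[-2, 2, 1], [-2, 0, 0], [2, 0, 1]].

[[-2, 2, 1], [-2, 0, 0], [2, 0, 1]]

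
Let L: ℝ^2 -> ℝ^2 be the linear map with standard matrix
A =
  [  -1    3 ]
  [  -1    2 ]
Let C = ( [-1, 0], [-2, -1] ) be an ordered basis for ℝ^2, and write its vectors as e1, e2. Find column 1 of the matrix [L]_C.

Compute L(e1) = A e1 = [1, 1] in standard coordinates.
Then write this in C-coordinates: solve for y in y_1 e1 + y_2 e2 = [1, 1].
This gives y = [1, -1], which is column 1 of [L]_C.

[1, -1]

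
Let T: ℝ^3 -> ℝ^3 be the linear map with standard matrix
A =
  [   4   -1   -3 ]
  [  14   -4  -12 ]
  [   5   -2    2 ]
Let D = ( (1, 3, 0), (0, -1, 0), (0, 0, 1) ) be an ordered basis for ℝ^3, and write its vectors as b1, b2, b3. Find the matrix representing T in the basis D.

[[1, 1, -3], [1, -1, 3], [-1, 2, 2]]

The j-th column of [T]_D is [T(bj)]_D.
T(b1) = A b1 = (1, 2, -1) = b1 + b2 - b3, so column 1 is (1, 1, -1).
Repeating for b2, b3 and assembling the columns gives [[1, 1, -3], [1, -1, 3], [-1, 2, 2]].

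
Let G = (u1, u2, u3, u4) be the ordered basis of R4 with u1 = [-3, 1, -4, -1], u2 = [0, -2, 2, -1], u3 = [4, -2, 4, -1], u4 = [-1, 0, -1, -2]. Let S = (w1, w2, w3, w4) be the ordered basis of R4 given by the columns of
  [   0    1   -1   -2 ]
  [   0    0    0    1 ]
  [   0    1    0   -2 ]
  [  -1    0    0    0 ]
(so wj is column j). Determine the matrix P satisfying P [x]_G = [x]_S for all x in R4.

Column j of P is [uj]_S, since P maps G-coordinates to S-coordinates.
Expressing u1 in S: u1 = w1 - 2w2 - w3 + w4, so column 1 of P is [1, -2, -1, 1].
Doing the same for each uj gives P = [[1, 1, 1, 2], [-2, -2, 0, -1], [-1, 2, 0, 0], [1, -2, -2, 0]].

[[1, 1, 1, 2], [-2, -2, 0, -1], [-1, 2, 0, 0], [1, -2, -2, 0]]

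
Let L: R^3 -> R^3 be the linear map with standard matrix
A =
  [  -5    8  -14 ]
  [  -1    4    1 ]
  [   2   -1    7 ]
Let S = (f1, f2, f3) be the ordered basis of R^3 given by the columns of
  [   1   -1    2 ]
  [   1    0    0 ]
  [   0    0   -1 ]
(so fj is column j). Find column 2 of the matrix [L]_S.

(1, 0, 2)

Compute L(f2) = A f2 = (5, 1, -2) in standard coordinates.
Then write this in S-coordinates: solve for y in y_1 f1 + ... + y_3 f3 = (5, 1, -2).
This gives y = (1, 0, 2), which is column 2 of [L]_S.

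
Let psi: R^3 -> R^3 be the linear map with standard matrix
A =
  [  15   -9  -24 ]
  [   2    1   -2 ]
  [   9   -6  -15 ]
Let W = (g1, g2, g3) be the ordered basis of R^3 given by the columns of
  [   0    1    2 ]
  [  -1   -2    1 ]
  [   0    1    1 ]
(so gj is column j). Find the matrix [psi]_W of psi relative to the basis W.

[[-2, -1, 3], [3, 3, -3], [3, 3, 0]]

Let P have columns g1, ..., g3. Then [psi]_W = P^(-1) A P.
Here det P = -1, so P^(-1) is integer; computing A P first and then P^(-1)(A P) gives [[-2, -1, 3], [3, 3, -3], [3, 3, 0]].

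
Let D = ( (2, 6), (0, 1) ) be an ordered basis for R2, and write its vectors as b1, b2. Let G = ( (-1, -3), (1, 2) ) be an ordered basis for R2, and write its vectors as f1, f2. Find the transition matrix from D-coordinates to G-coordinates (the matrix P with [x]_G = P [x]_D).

[[-2, -1], [0, -1]]

Take x = bj: its D-coordinates are the j-th standard unit vector, so P e_j — column j of P — equals [bj]_G.
b1 = -2f1 + 0·f2, giving column 1 = (-2, 0); repeating for each j gives P = [[-2, -1], [0, -1]].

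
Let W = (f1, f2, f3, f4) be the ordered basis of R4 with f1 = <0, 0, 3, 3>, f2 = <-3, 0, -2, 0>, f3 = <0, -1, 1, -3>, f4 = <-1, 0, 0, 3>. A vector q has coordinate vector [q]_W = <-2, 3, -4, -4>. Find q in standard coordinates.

<-5, 4, -16, -6>

q = M [q]_W, where M has columns f1, ..., f4.
Carrying out the matrix-vector product, q = <-5, 4, -16, -6>.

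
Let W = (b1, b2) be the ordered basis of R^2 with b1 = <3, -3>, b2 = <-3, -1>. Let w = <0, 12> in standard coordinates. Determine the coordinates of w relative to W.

<-3, -3>

Write w = c_1 b1 + c_2 b2 and solve for the c_i.
System: 3c_1 - 3c_2 = 0, -3c_1 - c_2 = 12; solving gives c_1 = -3, c_2 = -3.
Check: -3b1 - 3b2 = <0, 12>.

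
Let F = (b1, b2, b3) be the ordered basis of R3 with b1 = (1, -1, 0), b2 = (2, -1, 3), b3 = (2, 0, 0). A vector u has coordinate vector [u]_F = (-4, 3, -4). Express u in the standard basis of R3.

u = M [u]_F, where M has columns b1, ..., b3.
Carrying out the matrix-vector product, u = (-6, 1, 9).

(-6, 1, 9)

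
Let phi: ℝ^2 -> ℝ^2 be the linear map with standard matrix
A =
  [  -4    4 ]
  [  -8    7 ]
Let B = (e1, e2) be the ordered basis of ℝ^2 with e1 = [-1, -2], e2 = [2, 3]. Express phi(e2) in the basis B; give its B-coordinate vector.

[2, 3]

Compute phi(e2) = A e2 = [4, 5] in standard coordinates.
Then write this in B-coordinates: solve for y in y_1 e1 + y_2 e2 = [4, 5].
This gives y = [2, 3], which is column 2 of [phi]_B.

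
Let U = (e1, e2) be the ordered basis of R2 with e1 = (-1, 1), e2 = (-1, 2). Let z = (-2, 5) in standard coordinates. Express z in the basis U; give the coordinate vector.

(-1, 3)

[z]_U is the unique c with M c = z, where M has columns e1, e2.
System: -c_1 - c_2 = -2, c_1 + 2c_2 = 5; solving gives c_1 = -1, c_2 = 3.
Check: -e1 + 3e2 = (-2, 5).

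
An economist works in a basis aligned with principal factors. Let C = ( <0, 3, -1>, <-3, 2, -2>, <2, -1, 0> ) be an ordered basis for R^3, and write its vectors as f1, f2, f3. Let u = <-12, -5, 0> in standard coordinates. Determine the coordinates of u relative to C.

<-4, 2, -3>

Write u = c_1 f1 + ... + c_3 f3 and solve for the c_i.
Row-reducing the augmented matrix [M | u] gives c = (-4, 2, -3).
Check: -4f1 + 2f2 - 3f3 = <-12, -5, 0>.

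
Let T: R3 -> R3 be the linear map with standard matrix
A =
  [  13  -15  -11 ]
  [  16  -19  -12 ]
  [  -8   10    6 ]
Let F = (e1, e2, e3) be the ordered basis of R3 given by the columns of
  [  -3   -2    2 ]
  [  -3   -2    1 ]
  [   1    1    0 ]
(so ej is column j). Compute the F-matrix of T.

With P the matrix whose columns are e1, ..., e3, [T]_F = P^(-1) A P.
Column by column: T(e1) = A e1 = <-5, -3, 0>; its F-coordinates <1, -1, -2> give column 1.
Continuing for each basis vector yields [T]_F = [[1, 1, -3], [-1, 1, -3], [-2, -1, -2]].

[[1, 1, -3], [-1, 1, -3], [-2, -1, -2]]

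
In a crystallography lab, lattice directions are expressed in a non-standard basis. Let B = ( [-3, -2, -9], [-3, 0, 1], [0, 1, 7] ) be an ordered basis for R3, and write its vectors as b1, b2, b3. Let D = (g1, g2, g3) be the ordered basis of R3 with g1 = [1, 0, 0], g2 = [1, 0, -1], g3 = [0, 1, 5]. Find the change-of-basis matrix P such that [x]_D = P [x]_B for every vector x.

[[-2, -2, 2], [-1, -1, -2], [-2, 0, 1]]

Let M have columns bj and N have columns gj. Then for every x, N [x]_D = x = M [x]_B, so P = N^(-1) M.
Since det N = 1, N^(-1) has integer entries; multiplying gives P = [[-2, -2, 2], [-1, -1, -2], [-2, 0, 1]].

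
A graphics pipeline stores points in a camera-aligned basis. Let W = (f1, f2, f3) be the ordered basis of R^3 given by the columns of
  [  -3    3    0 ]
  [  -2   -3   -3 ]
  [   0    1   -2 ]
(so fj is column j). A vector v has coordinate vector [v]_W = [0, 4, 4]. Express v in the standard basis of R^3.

[12, -24, -4]

v = M [v]_W, where M has columns f1, ..., f3.
Carrying out the matrix-vector product, v = [12, -24, -4].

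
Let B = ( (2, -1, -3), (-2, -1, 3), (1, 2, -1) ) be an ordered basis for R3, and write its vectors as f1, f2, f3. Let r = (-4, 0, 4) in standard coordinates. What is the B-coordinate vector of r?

We seek scalars with c_1 f1 + ... + c_3 f3 = r; equivalently solve M c = r where the columns of M are f1, ..., f3.
Solving this 3x3 system gives c = (-4, -4, -4).
Check: -4f1 - 4f2 - 4f3 = (-4, 0, 4).

(-4, -4, -4)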